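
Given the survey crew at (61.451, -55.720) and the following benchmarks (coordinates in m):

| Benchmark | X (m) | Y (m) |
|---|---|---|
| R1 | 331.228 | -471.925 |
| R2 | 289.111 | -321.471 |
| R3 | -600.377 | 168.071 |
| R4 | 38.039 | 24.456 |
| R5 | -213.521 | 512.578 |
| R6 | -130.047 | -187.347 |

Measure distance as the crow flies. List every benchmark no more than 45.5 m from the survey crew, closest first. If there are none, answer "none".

Distances from (61.451, -55.720):
R1: 495.990 m
R2: 349.932 m
R3: 698.641 m
R4: 83.524 m
R5: 631.326 m
R6: 232.373 m
Threshold 45.5 m: none within range.

none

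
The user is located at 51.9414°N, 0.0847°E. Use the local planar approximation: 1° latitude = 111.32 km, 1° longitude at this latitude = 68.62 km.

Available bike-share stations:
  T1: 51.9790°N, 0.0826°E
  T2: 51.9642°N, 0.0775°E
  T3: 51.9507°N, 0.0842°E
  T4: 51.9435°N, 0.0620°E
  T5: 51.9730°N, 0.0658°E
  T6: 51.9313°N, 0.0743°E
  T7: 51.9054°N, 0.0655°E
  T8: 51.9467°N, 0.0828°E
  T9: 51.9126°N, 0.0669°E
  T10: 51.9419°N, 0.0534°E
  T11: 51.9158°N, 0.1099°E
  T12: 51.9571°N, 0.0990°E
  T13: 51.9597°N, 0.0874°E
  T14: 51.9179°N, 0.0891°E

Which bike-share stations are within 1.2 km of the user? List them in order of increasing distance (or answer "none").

T8, T3

Distances from 51.9414°N, 0.0847°E:
T1: √((0.0376·111.32)² + (-0.0021·68.62)²) = √(17.519515 + 0.020765) = 4.1881 km
T2: √((0.0228·111.32)² + (-0.0072·68.62)²) = √(6.441931 + 0.244099) = 2.5857 km
T3: √((0.0093·111.32)² + (-0.0005·68.62)²) = √(1.071796 + 0.001177) = 1.0358 km
T4: √((0.0021·111.32)² + (-0.0227·68.62)²) = √(0.054649 + 2.426348) = 1.5751 km
T5: √((0.0316·111.32)² + (-0.0189·68.62)²) = √(12.374298 + 1.681996) = 3.7492 km
T6: √((-0.0101·111.32)² + (-0.0104·68.62)²) = √(1.264122 + 0.509293) = 1.3317 km
T7: √((-0.0360·111.32)² + (-0.0192·68.62)²) = √(16.060217 + 1.735817) = 4.2185 km
T8: √((0.0053·111.32)² + (-0.0019·68.62)²) = √(0.348095 + 0.016998) = 0.6042 km
T9: √((-0.0288·111.32)² + (-0.0178·68.62)²) = √(10.278539 + 1.491906) = 3.4308 km
T10: √((0.0005·111.32)² + (-0.0313·68.62)²) = √(0.003098 + 4.613071) = 2.1485 km
T11: √((-0.0256·111.32)² + (0.0252·68.62)²) = √(8.121314 + 2.990216) = 3.3334 km
T12: √((0.0157·111.32)² + (0.0143·68.62)²) = √(3.054539 + 0.962883) = 2.0044 km
T13: √((0.0183·111.32)² + (0.0027·68.62)²) = √(4.150005 + 0.034326) = 2.0456 km
T14: √((-0.0235·111.32)² + (0.0044·68.62)²) = √(6.843561 + 0.091161) = 2.6334 km
Threshold 1.2 km: T8 (0.6042 km), T3 (1.0358 km) are within range.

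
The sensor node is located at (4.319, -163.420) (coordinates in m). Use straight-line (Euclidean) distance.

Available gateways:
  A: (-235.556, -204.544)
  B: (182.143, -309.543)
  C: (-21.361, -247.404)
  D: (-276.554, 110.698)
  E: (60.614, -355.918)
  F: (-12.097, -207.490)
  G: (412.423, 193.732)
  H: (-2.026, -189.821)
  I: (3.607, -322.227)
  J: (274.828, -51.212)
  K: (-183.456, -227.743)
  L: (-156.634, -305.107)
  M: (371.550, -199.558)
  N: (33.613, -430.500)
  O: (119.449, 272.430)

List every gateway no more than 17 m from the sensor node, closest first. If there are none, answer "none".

none

Distances from (4.319, -163.420):
A: √((-239.875)² + (-41.124)²) = √(57540.01562 + 1691.18338) = 243.375 m
B: √((177.824)² + (-146.123)²) = √(31621.37498 + 21351.93113) = 230.159 m
C: √((-25.680)² + (-83.984)²) = √(659.46240 + 7053.31226) = 87.822 m
D: √((-280.873)² + (274.118)²) = √(78889.64213 + 75140.67792) = 392.467 m
E: √((56.295)² + (-192.498)²) = √(3169.12702 + 37055.48000) = 200.561 m
F: √((-16.416)² + (-44.070)²) = √(269.48506 + 1942.16490) = 47.028 m
G: √((408.104)² + (357.152)²) = √(166548.87482 + 127557.55110) = 542.316 m
H: √((-6.345)² + (-26.401)²) = √(40.25902 + 697.01280) = 27.153 m
I: √((-0.712)² + (-158.807)²) = √(0.50694 + 25219.66325) = 158.809 m
J: √((270.509)² + (112.208)²) = √(73175.11908 + 12590.63526) = 292.858 m
K: √((-187.775)² + (-64.323)²) = √(35259.45062 + 4137.44833) = 198.487 m
L: √((-160.953)² + (-141.687)²) = √(25905.86821 + 20075.20597) = 214.432 m
M: √((367.231)² + (-36.138)²) = √(134858.60736 + 1305.95504) = 369.005 m
N: √((29.294)² + (-267.080)²) = √(858.13844 + 71331.72640) = 268.682 m
O: √((115.130)² + (435.850)²) = √(13254.91690 + 189965.22250) = 450.799 m
Threshold 17 m: none within range.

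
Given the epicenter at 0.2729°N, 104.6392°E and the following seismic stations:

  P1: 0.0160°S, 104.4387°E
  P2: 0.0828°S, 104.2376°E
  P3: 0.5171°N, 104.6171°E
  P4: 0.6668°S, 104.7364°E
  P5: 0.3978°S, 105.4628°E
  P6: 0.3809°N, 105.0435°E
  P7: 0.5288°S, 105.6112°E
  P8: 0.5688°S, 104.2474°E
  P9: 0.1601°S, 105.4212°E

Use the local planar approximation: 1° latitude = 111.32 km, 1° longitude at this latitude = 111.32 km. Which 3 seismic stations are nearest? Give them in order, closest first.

P3, P1, P6

Distances from 0.2729°N, 104.6392°E:
P1: √((-0.2889·111.32)² + (-0.2005·111.32)²) = √(1034.287983 + 498.167223) = 39.1466 km
P2: √((-0.3557·111.32)² + (-0.4016·111.32)²) = √(1567.884713 + 1998.636450) = 59.7204 km
P3: √((0.2442·111.32)² + (-0.0221·111.32)²) = √(738.988559 + 6.052446) = 27.2954 km
P4: √((-0.9397·111.32)² + (0.0972·111.32)²) = √(10942.708972 + 117.078979) = 105.1655 km
P5: √((-0.6707·111.32)² + (0.8236·111.32)²) = √(5574.462625 + 8405.800361) = 118.2382 km
P6: √((0.1080·111.32)² + (0.4043·111.32)²) = √(144.541949 + 2025.600885) = 46.5848 km
P7: √((-0.8017·111.32)² + (0.9720·111.32)²) = √(7964.713577 + 11707.897865) = 140.2591 km
P8: √((-0.8417·111.32)² + (-0.3918·111.32)²) = √(8779.323449 + 1902.283578) = 103.3519 km
P9: √((-0.4330·111.32)² + (0.7820·111.32)²) = √(2323.390386 + 7578.092489) = 99.5062 km
Sorted: P3 (27.2954 km) < P1 (39.1466 km) < P6 (46.5848 km) < P2 (59.7204 km) < P9 (99.5062 km) < …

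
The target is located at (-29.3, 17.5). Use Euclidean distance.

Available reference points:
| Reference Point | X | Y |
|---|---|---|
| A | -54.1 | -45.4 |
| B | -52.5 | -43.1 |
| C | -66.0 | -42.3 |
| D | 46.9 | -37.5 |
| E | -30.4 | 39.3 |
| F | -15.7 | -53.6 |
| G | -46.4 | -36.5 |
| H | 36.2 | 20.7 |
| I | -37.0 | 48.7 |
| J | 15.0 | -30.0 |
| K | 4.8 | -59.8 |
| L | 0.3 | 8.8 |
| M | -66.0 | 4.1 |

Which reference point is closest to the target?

E

Distances from (-29.3, 17.5):
A: 67.6
B: 64.9
C: 70.2
D: 94.0
E: 21.8
F: 72.4
G: 56.6
H: 65.6
I: 32.1
J: 65.0
K: 84.5
L: 30.9
M: 39.1
Minimum: E at 21.8.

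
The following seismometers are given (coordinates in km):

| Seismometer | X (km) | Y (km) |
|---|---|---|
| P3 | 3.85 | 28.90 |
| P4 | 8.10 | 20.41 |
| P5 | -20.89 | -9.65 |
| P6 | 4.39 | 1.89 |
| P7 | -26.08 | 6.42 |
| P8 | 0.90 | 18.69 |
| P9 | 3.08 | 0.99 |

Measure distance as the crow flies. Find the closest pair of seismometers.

Pairwise distances:
P3–P4: 9.49 km
P3–P5: 45.81 km
P3–P6: 27.02 km
P3–P7: 37.43 km
P3–P8: 10.63 km
P3–P9: 27.92 km
P4–P5: 41.76 km
P4–P6: 18.89 km
P4–P7: 36.93 km
P4–P8: 7.40 km
P4–P9: 20.06 km
P5–P6: 27.79 km
P5–P7: 16.89 km
P5–P8: 35.75 km
P5–P9: 26.23 km
P6–P7: 30.80 km
P6–P8: 17.16 km
P6–P9: 1.59 km
P7–P8: 29.64 km
P7–P9: 29.66 km
P8–P9: 17.83 km
Closest pair: P6–P9 at 1.59 km.

P6 and P9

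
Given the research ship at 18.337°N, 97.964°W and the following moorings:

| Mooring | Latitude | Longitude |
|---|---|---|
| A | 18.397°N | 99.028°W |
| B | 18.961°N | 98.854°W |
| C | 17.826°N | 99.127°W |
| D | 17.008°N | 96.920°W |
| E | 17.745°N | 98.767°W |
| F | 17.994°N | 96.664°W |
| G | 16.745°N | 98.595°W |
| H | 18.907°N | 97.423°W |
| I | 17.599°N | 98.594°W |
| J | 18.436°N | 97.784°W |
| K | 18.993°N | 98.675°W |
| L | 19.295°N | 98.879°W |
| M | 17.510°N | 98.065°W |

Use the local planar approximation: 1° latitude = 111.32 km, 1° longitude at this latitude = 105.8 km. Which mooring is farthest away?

Distances from 18.337°N, 97.964°W:
A: √((0.060·111.32)² + (-1.064·105.8)²) = √(44.61171 + 12672.27507) = 112.769 km
B: √((0.624·111.32)² + (-0.890·105.8)²) = √(4825.20284 + 8866.48224) = 117.011 km
C: √((-0.511·111.32)² + (-1.163·105.8)²) = √(3235.84862 + 15140.17046) = 135.558 km
D: √((-1.329·111.32)² + (1.044·105.8)²) = √(21887.50998 + 12200.35121) = 184.629 km
E: √((-0.592·111.32)² + (-0.803·105.8)²) = √(4342.99979 + 7217.75981) = 107.521 km
F: √((-0.343·111.32)² + (1.300·105.8)²) = √(1457.92316 + 18917.25160) = 142.742 km
G: √((-1.592·111.32)² + (-0.631·105.8)²) = √(31407.43880 + 4456.87090) = 189.379 km
H: √((0.570·111.32)² + (0.541·105.8)²) = √(4026.20707 + 3276.16575) = 85.454 km
I: √((-0.738·111.32)² + (-0.630·105.8)²) = √(6749.30601 + 4442.75572) = 105.793 km
J: √((0.099·111.32)² + (0.180·105.8)²) = √(121.45539 + 362.67394) = 22.003 km
K: √((0.656·111.32)² + (-0.711·105.8)²) = √(5332.78499 + 5658.62009) = 104.840 km
L: √((0.958·111.32)² + (-0.915·105.8)²) = √(11373.06218 + 9371.59525) = 144.030 km
M: √((-0.827·111.32)² + (-0.101·105.8)²) = √(8475.34556 + 114.18632) = 92.680 km
Maximum: G at 189.379 km.

G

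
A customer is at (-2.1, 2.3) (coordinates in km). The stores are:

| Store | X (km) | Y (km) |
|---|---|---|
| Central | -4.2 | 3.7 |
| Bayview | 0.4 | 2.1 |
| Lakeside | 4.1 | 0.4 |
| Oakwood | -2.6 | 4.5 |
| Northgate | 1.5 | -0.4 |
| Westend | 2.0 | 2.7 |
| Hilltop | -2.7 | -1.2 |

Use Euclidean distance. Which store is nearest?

Distances from (-2.1, 2.3):
Central: 2.52 km
Bayview: 2.51 km
Lakeside: 6.48 km
Oakwood: 2.26 km
Northgate: 4.50 km
Westend: 4.12 km
Hilltop: 3.55 km
Minimum: Oakwood at 2.26 km.

Oakwood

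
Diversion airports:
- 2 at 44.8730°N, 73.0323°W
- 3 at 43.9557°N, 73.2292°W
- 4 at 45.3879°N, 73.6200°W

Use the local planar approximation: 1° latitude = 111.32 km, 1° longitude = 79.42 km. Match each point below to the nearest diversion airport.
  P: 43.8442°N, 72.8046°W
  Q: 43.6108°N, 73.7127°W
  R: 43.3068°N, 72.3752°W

P at 43.8442°N, 72.8046°W:
  2: 115.9450 km
  3: 35.9335 km
  4: 183.6419 km
  → nearest: 3 (35.9335 km)
Q at 43.6108°N, 73.7127°W:
  2: 150.5409 km
  3: 54.3014 km
  4: 197.9637 km
  → nearest: 3 (54.3014 km)
R at 43.3068°N, 72.3752°W:
  2: 181.9922 km
  3: 99.0866 km
  4: 251.8805 km
  → nearest: 3 (99.0866 km)

P→3; Q→3; R→3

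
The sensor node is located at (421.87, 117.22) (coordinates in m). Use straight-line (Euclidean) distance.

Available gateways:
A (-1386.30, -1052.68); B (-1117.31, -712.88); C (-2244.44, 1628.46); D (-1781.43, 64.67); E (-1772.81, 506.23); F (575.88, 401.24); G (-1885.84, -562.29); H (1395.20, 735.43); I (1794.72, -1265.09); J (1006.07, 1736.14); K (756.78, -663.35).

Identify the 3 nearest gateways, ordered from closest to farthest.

F, K, H

Distances from (421.87, 117.22):
A: √((-1808.17)² + (-1169.90)²) = √(3269478.7489 + 1368666.0100) = 2153.64 m
B: √((-1539.18)² + (-830.10)²) = √(2369075.0724 + 689066.0100) = 1748.75 m
C: √((-2666.31)² + (1511.24)²) = √(7109209.0161 + 2283846.3376) = 3064.81 m
D: √((-2203.30)² + (-52.55)²) = √(4854530.8900 + 2761.5025) = 2203.93 m
E: √((-2194.68)² + (389.01)²) = √(4816620.3024 + 151328.7801) = 2228.89 m
F: √((154.01)² + (284.02)²) = √(23719.0801 + 80667.3604) = 323.09 m
G: √((-2307.71)² + (-679.51)²) = √(5325525.4441 + 461733.8401) = 2405.67 m
H: √((973.33)² + (618.21)²) = √(947371.2889 + 382183.6041) = 1153.06 m
I: √((1372.85)² + (-1382.31)²) = √(1884717.1225 + 1910780.9361) = 1948.20 m
J: √((584.20)² + (1618.92)²) = √(341289.6400 + 2620901.9664) = 1721.10 m
K: √((334.91)² + (-780.57)²) = √(112164.7081 + 609289.5249) = 849.38 m
Sorted: F (323.09 m) < K (849.38 m) < H (1153.06 m) < J (1721.10 m) < B (1748.75 m) < …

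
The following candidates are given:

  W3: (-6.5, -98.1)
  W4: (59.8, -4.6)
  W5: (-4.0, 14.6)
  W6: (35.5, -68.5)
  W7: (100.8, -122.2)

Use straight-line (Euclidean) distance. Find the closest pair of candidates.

W3 and W6

Pairwise distances:
W3–W4: 114.6
W3–W5: 112.7
W3–W6: 51.4
W3–W7: 110.0
W4–W5: 66.6
W4–W6: 68.4
W4–W7: 124.5
W5–W6: 92.0
W5–W7: 172.3
W6–W7: 84.5
Closest pair: W3–W6 at 51.4.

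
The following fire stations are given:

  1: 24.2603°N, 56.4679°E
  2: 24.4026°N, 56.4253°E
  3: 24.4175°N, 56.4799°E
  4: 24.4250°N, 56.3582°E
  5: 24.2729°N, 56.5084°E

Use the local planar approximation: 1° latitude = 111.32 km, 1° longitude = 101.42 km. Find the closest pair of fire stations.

Pairwise distances:
1–2: 16.4195 km
1–3: 17.5418 km
1–4: 21.4461 km
1–5: 4.3404 km
2–3: 5.7806 km
2–4: 7.2477 km
2–5: 16.7180 km
3–4: 12.3710 km
3–5: 16.3543 km
4–5: 22.7758 km
Closest pair: 1–5 at 4.3404 km.

1 and 5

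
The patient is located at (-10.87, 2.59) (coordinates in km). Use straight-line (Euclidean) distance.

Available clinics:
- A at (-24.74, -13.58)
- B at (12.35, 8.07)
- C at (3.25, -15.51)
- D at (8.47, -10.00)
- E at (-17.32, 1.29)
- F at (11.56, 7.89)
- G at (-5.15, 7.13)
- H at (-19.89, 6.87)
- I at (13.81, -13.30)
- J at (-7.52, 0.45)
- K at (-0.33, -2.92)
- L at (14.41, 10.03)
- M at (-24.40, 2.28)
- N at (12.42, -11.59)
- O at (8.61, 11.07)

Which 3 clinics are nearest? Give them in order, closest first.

Distances from (-10.87, 2.59):
A: √((-13.87)² + (-16.17)²) = √(192.3769 + 261.4689) = 21.30 km
B: √((23.22)² + (5.48)²) = √(539.1684 + 30.0304) = 23.86 km
C: √((14.12)² + (-18.10)²) = √(199.3744 + 327.6100) = 22.96 km
D: √((19.34)² + (-12.59)²) = √(374.0356 + 158.5081) = 23.08 km
E: √((-6.45)² + (-1.30)²) = √(41.6025 + 1.6900) = 6.58 km
F: √((22.43)² + (5.30)²) = √(503.1049 + 28.0900) = 23.05 km
G: √((5.72)² + (4.54)²) = √(32.7184 + 20.6116) = 7.30 km
H: √((-9.02)² + (4.28)²) = √(81.3604 + 18.3184) = 9.98 km
I: √((24.68)² + (-15.89)²) = √(609.1024 + 252.4921) = 29.35 km
J: √((3.35)² + (-2.14)²) = √(11.2225 + 4.5796) = 3.98 km
K: √((10.54)² + (-5.51)²) = √(111.0916 + 30.3601) = 11.89 km
L: √((25.28)² + (7.44)²) = √(639.0784 + 55.3536) = 26.35 km
M: √((-13.53)² + (-0.31)²) = √(183.0609 + 0.0961) = 13.53 km
N: √((23.29)² + (-14.18)²) = √(542.4241 + 201.0724) = 27.27 km
O: √((19.48)² + (8.48)²) = √(379.4704 + 71.9104) = 21.25 km
Sorted: J (3.98 km) < E (6.58 km) < G (7.30 km) < H (9.98 km) < K (11.89 km) < …

J, E, G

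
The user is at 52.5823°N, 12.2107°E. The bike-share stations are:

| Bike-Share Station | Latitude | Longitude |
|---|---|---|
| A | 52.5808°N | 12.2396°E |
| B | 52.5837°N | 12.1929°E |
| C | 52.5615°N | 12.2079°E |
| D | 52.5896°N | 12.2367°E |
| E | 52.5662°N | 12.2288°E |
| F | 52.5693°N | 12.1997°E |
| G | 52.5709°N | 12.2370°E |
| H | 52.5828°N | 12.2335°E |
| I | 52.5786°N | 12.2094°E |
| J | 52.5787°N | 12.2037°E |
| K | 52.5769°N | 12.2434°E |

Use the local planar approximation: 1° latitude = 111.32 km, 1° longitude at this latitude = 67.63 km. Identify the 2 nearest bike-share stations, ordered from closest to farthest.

I, J

Distances from 52.5823°N, 12.2107°E:
A: 1.9616 km
B: 1.2139 km
C: 2.3232 km
D: 1.9371 km
E: 2.1704 km
F: 1.6272 km
G: 2.1850 km
H: 1.5430 km
I: 0.4212 km
J: 0.6203 km
K: 2.2917 km
Sorted: I (0.4212 km) < J (0.6203 km) < B (1.2139 km) < H (1.5430 km) < …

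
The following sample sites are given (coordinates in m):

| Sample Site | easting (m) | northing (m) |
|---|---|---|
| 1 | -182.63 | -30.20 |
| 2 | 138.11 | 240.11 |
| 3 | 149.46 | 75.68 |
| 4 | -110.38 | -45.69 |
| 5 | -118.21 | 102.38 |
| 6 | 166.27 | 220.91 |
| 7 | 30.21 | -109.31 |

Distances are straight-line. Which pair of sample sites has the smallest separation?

Pairwise distances:
1–2: √((320.74)² + (270.31)²) = √(102874.1476 + 73067.4961) = 419.45 m
1–3: √((332.09)² + (105.88)²) = √(110283.7681 + 11210.5744) = 348.56 m
1–4: √((72.25)² + (-15.49)²) = √(5220.0625 + 239.9401) = 73.89 m
1–5: √((64.42)² + (132.58)²) = √(4149.9364 + 17577.4564) = 147.40 m
1–6: √((348.90)² + (251.11)²) = √(121731.2100 + 63056.2321) = 429.87 m
1–7: √((212.84)² + (-79.11)²) = √(45300.8656 + 6258.3921) = 227.07 m
2–3: √((11.35)² + (-164.43)²) = √(128.8225 + 27037.2249) = 164.82 m
2–4: √((-248.49)² + (-285.80)²) = √(61747.2801 + 81681.6400) = 378.72 m
2–5: √((-256.32)² + (-137.73)²) = √(65699.9424 + 18969.5529) = 290.98 m
2–6: √((28.16)² + (-19.20)²) = √(792.9856 + 368.6400) = 34.08 m
2–7: √((-107.90)² + (-349.42)²) = √(11642.4100 + 122094.3364) = 365.70 m
3–4: √((-259.84)² + (-121.37)²) = √(67516.8256 + 14730.6769) = 286.79 m
3–5: √((-267.67)² + (26.70)²) = √(71647.2289 + 712.8900) = 269.00 m
3–6: √((16.81)² + (145.23)²) = √(282.5761 + 21091.7529) = 146.20 m
3–7: √((-119.25)² + (-184.99)²) = √(14220.5625 + 34221.3001) = 220.10 m
4–5: √((-7.83)² + (148.07)²) = √(61.3089 + 21924.7249) = 148.28 m
4–6: √((276.65)² + (266.60)²) = √(76535.2225 + 71075.5600) = 384.20 m
4–7: √((140.59)² + (-63.62)²) = √(19765.5481 + 4047.5044) = 154.31 m
5–6: √((284.48)² + (118.53)²) = √(80928.8704 + 14049.3609) = 308.19 m
5–7: √((148.42)² + (-211.69)²) = √(22028.4964 + 44812.6561) = 258.54 m
6–7: √((-136.06)² + (-330.22)²) = √(18512.3236 + 109045.2484) = 357.15 m
Closest pair: 2–6 at 34.08 m.

2 and 6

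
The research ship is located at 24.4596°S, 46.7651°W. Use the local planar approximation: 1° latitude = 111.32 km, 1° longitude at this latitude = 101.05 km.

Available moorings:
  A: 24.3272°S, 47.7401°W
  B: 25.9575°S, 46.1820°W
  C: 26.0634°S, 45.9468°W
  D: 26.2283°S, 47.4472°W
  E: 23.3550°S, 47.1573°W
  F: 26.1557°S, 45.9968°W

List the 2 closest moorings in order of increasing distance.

A, E

Distances from 24.4596°S, 46.7651°W:
A: √((0.1324·111.32)² + (-0.9750·101.05)²) = √(217.231282 + 9706.929314) = 99.6201 km
B: √((-1.4979·111.32)² + (0.5831·101.05)²) = √(27804.304552 + 3471.832134) = 176.8506 km
C: √((-1.6038·111.32)² + (0.8183·101.05)²) = √(31874.751938 + 6837.506277) = 196.7543 km
D: √((-1.7687·111.32)² + (-0.6821·101.05)²) = √(38766.335228 + 4750.821736) = 208.6077 km
E: √((1.1046·111.32)² + (-0.3922·101.05)²) = √(15120.163003 + 1570.680364) = 129.1930 km
F: √((-1.6961·111.32)² + (0.7683·101.05)²) = √(35649.160212 + 6027.459516) = 204.1485 km
Sorted: A (99.6201 km) < E (129.1930 km) < B (176.8506 km) < C (196.7543 km) < …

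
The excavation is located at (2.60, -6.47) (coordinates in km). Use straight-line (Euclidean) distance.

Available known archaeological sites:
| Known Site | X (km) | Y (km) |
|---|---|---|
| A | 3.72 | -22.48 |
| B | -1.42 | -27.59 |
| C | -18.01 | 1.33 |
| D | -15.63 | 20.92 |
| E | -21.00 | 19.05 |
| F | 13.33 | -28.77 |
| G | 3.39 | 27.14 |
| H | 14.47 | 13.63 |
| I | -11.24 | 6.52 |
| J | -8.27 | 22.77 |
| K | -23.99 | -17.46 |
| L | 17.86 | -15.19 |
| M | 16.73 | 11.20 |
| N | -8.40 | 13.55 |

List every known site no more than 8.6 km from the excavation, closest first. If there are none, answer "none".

Distances from (2.60, -6.47):
A: √((1.12)² + (-16.01)²) = √(1.2544 + 256.3201) = 16.05 km
B: √((-4.02)² + (-21.12)²) = √(16.1604 + 446.0544) = 21.50 km
C: √((-20.61)² + (7.80)²) = √(424.7721 + 60.8400) = 22.04 km
D: √((-18.23)² + (27.39)²) = √(332.3329 + 750.2121) = 32.90 km
E: √((-23.60)² + (25.52)²) = √(556.9600 + 651.2704) = 34.76 km
F: √((10.73)² + (-22.30)²) = √(115.1329 + 497.2900) = 24.75 km
G: √((0.79)² + (33.61)²) = √(0.6241 + 1129.6321) = 33.62 km
H: √((11.87)² + (20.10)²) = √(140.8969 + 404.0100) = 23.34 km
I: √((-13.84)² + (12.99)²) = √(191.5456 + 168.7401) = 18.98 km
J: √((-10.87)² + (29.24)²) = √(118.1569 + 854.9776) = 31.20 km
K: √((-26.59)² + (-10.99)²) = √(707.0281 + 120.7801) = 28.77 km
L: √((15.26)² + (-8.72)²) = √(232.8676 + 76.0384) = 17.58 km
M: √((14.13)² + (17.67)²) = √(199.6569 + 312.2289) = 22.62 km
N: √((-11.00)² + (20.02)²) = √(121.0000 + 400.8004) = 22.84 km
Threshold 8.6 km: none within range.

none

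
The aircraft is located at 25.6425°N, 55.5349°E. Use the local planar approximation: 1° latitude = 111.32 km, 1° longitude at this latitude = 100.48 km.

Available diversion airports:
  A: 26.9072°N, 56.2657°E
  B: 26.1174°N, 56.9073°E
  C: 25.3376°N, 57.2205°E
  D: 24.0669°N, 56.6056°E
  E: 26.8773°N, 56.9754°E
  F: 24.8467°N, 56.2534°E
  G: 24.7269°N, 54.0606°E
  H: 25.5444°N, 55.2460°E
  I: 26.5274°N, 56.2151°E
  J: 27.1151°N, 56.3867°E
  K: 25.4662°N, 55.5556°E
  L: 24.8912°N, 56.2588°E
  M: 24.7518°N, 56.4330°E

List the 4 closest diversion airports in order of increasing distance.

Distances from 25.6425°N, 55.5349°E:
A: 158.7857 km
B: 147.6850 km
C: 172.7365 km
D: 205.7620 km
E: 199.6115 km
F: 114.2804 km
G: 179.8149 km
H: 31.0149 km
I: 119.8953 km
J: 184.9282 km
K: 19.7356 km
L: 110.8400 km
M: 134.0698 km
Sorted: K (19.7356 km) < H (31.0149 km) < L (110.8400 km) < F (114.2804 km) < I (119.8953 km) < M (134.0698 km) < …

K, H, L, F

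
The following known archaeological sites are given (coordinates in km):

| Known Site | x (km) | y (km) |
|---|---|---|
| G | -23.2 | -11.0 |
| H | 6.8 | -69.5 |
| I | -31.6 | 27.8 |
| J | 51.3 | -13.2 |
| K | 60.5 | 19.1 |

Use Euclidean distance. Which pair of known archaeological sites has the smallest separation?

J and K

Pairwise distances:
G–H: 65.74 km
G–I: 39.70 km
G–J: 74.53 km
G–K: 88.95 km
H–I: 104.60 km
H–J: 71.76 km
H–K: 103.60 km
I–J: 92.48 km
I–K: 92.51 km
J–K: 33.58 km
Closest pair: J–K at 33.58 km.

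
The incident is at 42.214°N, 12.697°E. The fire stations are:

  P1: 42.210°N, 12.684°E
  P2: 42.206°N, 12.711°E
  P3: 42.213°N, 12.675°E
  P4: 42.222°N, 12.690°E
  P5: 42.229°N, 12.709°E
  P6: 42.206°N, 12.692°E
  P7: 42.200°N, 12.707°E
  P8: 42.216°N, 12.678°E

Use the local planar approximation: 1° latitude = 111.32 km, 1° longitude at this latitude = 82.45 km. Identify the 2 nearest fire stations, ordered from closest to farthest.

P6, P4

Distances from 42.214°N, 12.697°E:
P1: 1.161 km
P2: 1.458 km
P3: 1.817 km
P4: 1.061 km
P5: 1.941 km
P6: 0.981 km
P7: 1.763 km
P8: 1.582 km
Sorted: P6 (0.981 km) < P4 (1.061 km) < P1 (1.161 km) < P2 (1.458 km) < …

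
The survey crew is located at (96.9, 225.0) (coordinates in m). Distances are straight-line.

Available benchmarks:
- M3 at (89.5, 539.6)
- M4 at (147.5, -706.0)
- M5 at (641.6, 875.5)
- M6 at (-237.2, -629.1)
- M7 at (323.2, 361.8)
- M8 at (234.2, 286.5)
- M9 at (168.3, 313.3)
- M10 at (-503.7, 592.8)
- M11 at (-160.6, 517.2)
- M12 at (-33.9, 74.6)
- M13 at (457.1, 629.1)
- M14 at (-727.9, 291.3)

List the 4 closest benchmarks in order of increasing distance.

M9, M8, M12, M7

Distances from (96.9, 225.0):
M3: √((-7.4)² + (314.6)²) = √(54.760 + 98973.160) = 314.7 m
M4: √((50.6)² + (-931.0)²) = √(2560.360 + 866761.000) = 932.4 m
M5: √((544.7)² + (650.5)²) = √(296698.090 + 423150.250) = 848.4 m
M6: √((-334.1)² + (-854.1)²) = √(111622.810 + 729486.810) = 917.1 m
M7: √((226.3)² + (136.8)²) = √(51211.690 + 18714.240) = 264.4 m
M8: √((137.3)² + (61.5)²) = √(18851.290 + 3782.250) = 150.4 m
M9: √((71.4)² + (88.3)²) = √(5097.960 + 7796.890) = 113.6 m
M10: √((-600.6)² + (367.8)²) = √(360720.360 + 135276.840) = 704.3 m
M11: √((-257.5)² + (292.2)²) = √(66306.250 + 85380.840) = 389.5 m
M12: √((-130.8)² + (-150.4)²) = √(17108.640 + 22620.160) = 199.3 m
M13: √((360.2)² + (404.1)²) = √(129744.040 + 163296.810) = 541.3 m
M14: √((-824.8)² + (66.3)²) = √(680295.040 + 4395.690) = 827.5 m
Sorted: M9 (113.6 m) < M8 (150.4 m) < M12 (199.3 m) < M7 (264.4 m) < M3 (314.7 m) < M11 (389.5 m) < …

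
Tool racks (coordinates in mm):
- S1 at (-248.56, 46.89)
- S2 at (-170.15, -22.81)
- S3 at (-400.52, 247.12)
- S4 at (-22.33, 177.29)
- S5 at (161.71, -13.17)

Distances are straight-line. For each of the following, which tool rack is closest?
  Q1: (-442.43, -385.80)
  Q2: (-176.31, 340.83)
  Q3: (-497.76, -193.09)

Q1→S2; Q2→S4; Q3→S1

Q1 at (-442.43, -385.80):
  S1: 474.14 mm
  S2: 453.76 mm
  S3: 634.31 mm
  S4: 702.53 mm
  S5: 709.82 mm
  → nearest: S2 (453.76 mm)
Q2 at (-176.31, 340.83):
  S1: 302.69 mm
  S2: 363.69 mm
  S3: 243.01 mm
  S4: 224.62 mm
  S5: 489.46 mm
  → nearest: S4 (224.62 mm)
Q3 at (-497.76, -193.09):
  S1: 345.96 mm
  S2: 369.22 mm
  S3: 450.82 mm
  S4: 602.67 mm
  S5: 683.57 mm
  → nearest: S1 (345.96 mm)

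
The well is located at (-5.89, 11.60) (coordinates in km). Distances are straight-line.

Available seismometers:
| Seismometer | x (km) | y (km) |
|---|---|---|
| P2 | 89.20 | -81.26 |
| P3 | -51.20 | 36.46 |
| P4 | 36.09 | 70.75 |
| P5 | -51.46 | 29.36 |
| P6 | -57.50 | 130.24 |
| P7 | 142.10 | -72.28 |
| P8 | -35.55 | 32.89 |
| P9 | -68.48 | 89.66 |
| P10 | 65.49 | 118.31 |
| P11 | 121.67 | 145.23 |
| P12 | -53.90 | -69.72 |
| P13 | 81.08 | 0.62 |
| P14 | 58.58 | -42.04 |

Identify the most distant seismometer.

Distances from (-5.89, 11.60):
P2: √((95.09)² + (-92.86)²) = √(9042.1081 + 8622.9796) = 132.91 km
P3: √((-45.31)² + (24.86)²) = √(2052.9961 + 618.0196) = 51.68 km
P4: √((41.98)² + (59.15)²) = √(1762.3204 + 3498.7225) = 72.53 km
P5: √((-45.57)² + (17.76)²) = √(2076.6249 + 315.4176) = 48.91 km
P6: √((-51.61)² + (118.64)²) = √(2663.5921 + 14075.4496) = 129.38 km
P7: √((147.99)² + (-83.88)²) = √(21901.0401 + 7035.8544) = 170.11 km
P8: √((-29.66)² + (21.29)²) = √(879.7156 + 453.2641) = 36.51 km
P9: √((-62.59)² + (78.06)²) = √(3917.5081 + 6093.3636) = 100.05 km
P10: √((71.38)² + (106.71)²) = √(5095.1044 + 11387.0241) = 128.38 km
P11: √((127.56)² + (133.63)²) = √(16271.5536 + 17856.9769) = 184.74 km
P12: √((-48.01)² + (-81.32)²) = √(2304.9601 + 6612.9424) = 94.43 km
P13: √((86.97)² + (-10.98)²) = √(7563.7809 + 120.5604) = 87.66 km
P14: √((64.47)² + (-53.64)²) = √(4156.3809 + 2877.2496) = 83.87 km
Maximum: P11 at 184.74 km.

P11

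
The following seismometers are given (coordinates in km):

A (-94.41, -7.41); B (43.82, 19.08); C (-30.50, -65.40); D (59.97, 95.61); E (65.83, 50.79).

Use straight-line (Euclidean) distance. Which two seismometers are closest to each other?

Pairwise distances:
A–B: √((138.23)² + (26.49)²) = √(19107.5329 + 701.7201) = 140.75 km
A–C: √((63.91)² + (-57.99)²) = √(4084.4881 + 3362.8401) = 86.30 km
A–D: √((154.38)² + (103.02)²) = √(23833.1844 + 10613.1204) = 185.60 km
A–E: √((160.24)² + (58.20)²) = √(25676.8576 + 3387.2400) = 170.48 km
B–C: √((-74.32)² + (-84.48)²) = √(5523.4624 + 7136.8704) = 112.52 km
B–D: √((16.15)² + (76.53)²) = √(260.8225 + 5856.8409) = 78.22 km
B–E: √((22.01)² + (31.71)²) = √(484.4401 + 1005.5241) = 38.60 km
C–D: √((90.47)² + (161.01)²) = √(8184.8209 + 25924.2201) = 184.69 km
C–E: √((96.33)² + (116.19)²) = √(9279.4689 + 13500.1161) = 150.93 km
D–E: √((5.86)² + (-44.82)²) = √(34.3396 + 2008.8324) = 45.20 km
Closest pair: B–E at 38.60 km.

B and E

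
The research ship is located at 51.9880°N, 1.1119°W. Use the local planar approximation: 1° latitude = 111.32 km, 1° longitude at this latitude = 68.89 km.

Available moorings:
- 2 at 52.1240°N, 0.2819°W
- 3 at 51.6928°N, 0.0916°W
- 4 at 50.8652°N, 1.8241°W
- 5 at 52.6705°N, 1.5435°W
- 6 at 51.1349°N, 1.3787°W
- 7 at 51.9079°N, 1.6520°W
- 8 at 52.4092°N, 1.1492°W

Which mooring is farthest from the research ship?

Distances from 51.9880°N, 1.1119°W:
2: 59.1490 km
3: 77.5910 km
4: 134.2749 km
5: 81.5867 km
6: 96.7294 km
7: 38.2610 km
8: 46.9583 km
Maximum: 4 at 134.2749 km.

4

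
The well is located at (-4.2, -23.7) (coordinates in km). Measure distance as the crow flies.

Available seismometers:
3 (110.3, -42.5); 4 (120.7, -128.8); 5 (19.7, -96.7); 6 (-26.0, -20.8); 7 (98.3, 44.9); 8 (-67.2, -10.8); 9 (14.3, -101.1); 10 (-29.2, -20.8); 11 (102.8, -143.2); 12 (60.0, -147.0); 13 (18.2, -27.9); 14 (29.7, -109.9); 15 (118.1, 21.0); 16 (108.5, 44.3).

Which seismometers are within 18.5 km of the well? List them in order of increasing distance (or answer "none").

Distances from (-4.2, -23.7):
3: 116.0 km
4: 163.2 km
5: 76.8 km
6: 22.0 km
7: 123.3 km
8: 64.3 km
9: 79.6 km
10: 25.2 km
11: 160.4 km
12: 139.0 km
13: 22.8 km
14: 92.6 km
15: 130.2 km
16: 131.6 km
Threshold 18.5 km: none within range.

none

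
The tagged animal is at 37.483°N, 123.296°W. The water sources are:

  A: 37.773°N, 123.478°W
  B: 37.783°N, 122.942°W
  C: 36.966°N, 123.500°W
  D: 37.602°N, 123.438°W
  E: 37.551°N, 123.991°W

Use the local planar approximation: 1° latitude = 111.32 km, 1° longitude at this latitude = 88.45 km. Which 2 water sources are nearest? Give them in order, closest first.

Distances from 37.483°N, 123.296°W:
A: √((0.290·111.32)² + (-0.182·88.45)²) = √(1042.17918 + 259.14238) = 36.074 km
B: √((0.300·111.32)² + (0.354·88.45)²) = √(1115.29282 + 980.39751) = 45.779 km
C: √((-0.517·111.32)² + (-0.204·88.45)²) = √(3312.28335 + 325.57872) = 60.315 km
D: √((0.119·111.32)² + (-0.142·88.45)²) = √(175.48513 + 157.75109) = 18.255 km
E: √((0.068·111.32)² + (-0.695·88.45)²) = √(57.30127 + 3778.89899) = 61.937 km
Sorted: D (18.255 km) < A (36.074 km) < B (45.779 km) < C (60.315 km) < …

D, A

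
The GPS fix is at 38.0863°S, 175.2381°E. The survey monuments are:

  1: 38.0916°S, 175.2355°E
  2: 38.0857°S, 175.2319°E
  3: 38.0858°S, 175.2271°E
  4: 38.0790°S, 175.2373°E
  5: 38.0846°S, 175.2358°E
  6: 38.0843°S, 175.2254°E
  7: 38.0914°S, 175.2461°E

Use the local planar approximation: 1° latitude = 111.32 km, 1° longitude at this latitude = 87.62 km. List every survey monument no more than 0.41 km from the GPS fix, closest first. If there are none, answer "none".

5

Distances from 38.0863°S, 175.2381°E:
1: 0.6325 km
2: 0.5473 km
3: 0.9654 km
4: 0.8157 km
5: 0.2765 km
6: 1.1348 km
7: 0.9020 km
Threshold 0.41 km: 5 (0.2765 km) is within range.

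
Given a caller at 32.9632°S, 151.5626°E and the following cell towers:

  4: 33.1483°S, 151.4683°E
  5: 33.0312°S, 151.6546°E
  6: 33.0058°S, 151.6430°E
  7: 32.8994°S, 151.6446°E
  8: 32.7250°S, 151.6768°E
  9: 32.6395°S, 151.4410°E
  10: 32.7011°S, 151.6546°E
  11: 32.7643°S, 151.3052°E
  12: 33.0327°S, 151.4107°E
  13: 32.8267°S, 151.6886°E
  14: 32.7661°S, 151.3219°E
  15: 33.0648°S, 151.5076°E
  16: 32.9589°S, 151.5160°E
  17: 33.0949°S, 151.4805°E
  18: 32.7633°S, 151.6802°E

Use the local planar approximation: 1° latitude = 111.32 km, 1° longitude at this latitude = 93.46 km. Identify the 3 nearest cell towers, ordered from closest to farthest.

Distances from 32.9632°S, 151.5626°E:
4: √((-0.1851·111.32)² + (-0.0943·93.46)²) = √(424.579707 + 77.673869) = 22.4110 km
5: √((-0.0680·111.32)² + (0.0920·93.46)²) = √(57.301266 + 73.931107) = 11.4557 km
6: √((-0.0426·111.32)² + (0.0804·93.46)²) = √(22.488764 + 56.462961) = 8.8855 km
7: √((0.0638·111.32)² + (0.0820·93.46)²) = √(50.441472 + 58.732604) = 10.4486 km
8: √((0.2382·111.32)² + (0.1142·93.46)²) = √(703.120742 + 113.915747) = 28.5839 km
9: √((0.3237·111.32)² + (-0.1216·93.46)²) = √(1298.469623 + 129.157224) = 37.7839 km
10: √((0.2621·111.32)² + (0.0920·93.46)²) = √(851.295695 + 73.931107) = 30.4175 km
11: √((0.1989·111.32)² + (-0.2574·93.46)²) = √(490.248148 + 578.720196) = 32.6951 km
12: √((-0.0695·111.32)² + (-0.1519·93.46)²) = √(59.857146 + 201.542713) = 16.1679 km
13: √((0.1365·111.32)² + (0.1260·93.46)²) = √(230.893495 + 138.673234) = 19.2241 km
14: √((0.1971·111.32)² + (-0.2407·93.46)²) = √(481.415029 + 506.062007) = 31.4241 km
15: √((-0.1016·111.32)² + (-0.0550·93.46)²) = √(127.918633 + 26.422684) = 12.4234 km
16: √((0.0043·111.32)² + (-0.0466·93.46)²) = √(0.229131 + 18.968081) = 4.3815 km
17: √((-0.1317·111.32)² + (-0.0821·93.46)²) = √(214.940347 + 58.875942) = 16.5474 km
18: √((0.1999·111.32)² + (0.1176·93.46)²) = √(495.190134 + 120.799795) = 24.8191 km
Sorted: 16 (4.3815 km) < 6 (8.8855 km) < 7 (10.4486 km) < 5 (11.4557 km) < 15 (12.4234 km) < …

16, 6, 7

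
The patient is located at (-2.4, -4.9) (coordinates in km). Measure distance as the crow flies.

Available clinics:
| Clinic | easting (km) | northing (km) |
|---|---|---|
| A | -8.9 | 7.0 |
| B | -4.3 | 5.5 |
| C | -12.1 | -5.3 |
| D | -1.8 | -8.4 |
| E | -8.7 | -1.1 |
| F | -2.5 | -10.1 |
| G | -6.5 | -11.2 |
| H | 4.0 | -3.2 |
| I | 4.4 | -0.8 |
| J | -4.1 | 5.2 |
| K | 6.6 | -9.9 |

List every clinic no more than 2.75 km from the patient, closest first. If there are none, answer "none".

none

Distances from (-2.4, -4.9):
A: √((-6.5)² + (11.9)²) = √(42.250 + 141.610) = 13.6 km
B: √((-1.9)² + (10.4)²) = √(3.610 + 108.160) = 10.6 km
C: √((-9.7)² + (-0.4)²) = √(94.090 + 0.160) = 9.7 km
D: √((0.6)² + (-3.5)²) = √(0.360 + 12.250) = 3.6 km
E: √((-6.3)² + (3.8)²) = √(39.690 + 14.440) = 7.4 km
F: √((-0.1)² + (-5.2)²) = √(0.010 + 27.040) = 5.2 km
G: √((-4.1)² + (-6.3)²) = √(16.810 + 39.690) = 7.5 km
H: √((6.4)² + (1.7)²) = √(40.960 + 2.890) = 6.6 km
I: √((6.8)² + (4.1)²) = √(46.240 + 16.810) = 7.9 km
J: √((-1.7)² + (10.1)²) = √(2.890 + 102.010) = 10.2 km
K: √((9.0)² + (-5.0)²) = √(81.000 + 25.000) = 10.3 km
Threshold 2.75 km: none within range.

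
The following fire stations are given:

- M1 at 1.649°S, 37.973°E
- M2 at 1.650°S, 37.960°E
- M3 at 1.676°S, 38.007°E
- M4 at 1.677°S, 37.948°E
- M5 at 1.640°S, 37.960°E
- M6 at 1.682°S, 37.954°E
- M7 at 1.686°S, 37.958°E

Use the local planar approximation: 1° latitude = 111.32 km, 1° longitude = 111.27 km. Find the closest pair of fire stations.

M6 and M7

Pairwise distances:
M1–M2: 1.451 km
M1–M3: 4.832 km
M1–M4: 4.178 km
M1–M5: 1.760 km
M1–M6: 4.238 km
M1–M7: 4.444 km
M2–M3: 5.977 km
M2–M4: 3.289 km
M2–M5: 1.113 km
M2–M6: 3.624 km
M2–M7: 4.014 km
M3–M4: 6.566 km
M3–M5: 6.589 km
M3–M6: 5.935 km
M3–M7: 5.565 km
M4–M5: 4.330 km
M4–M6: 0.869 km
M4–M7: 1.497 km
M5–M6: 4.723 km
M5–M7: 5.126 km
M6–M7: 0.630 km
Closest pair: M6–M7 at 0.630 km.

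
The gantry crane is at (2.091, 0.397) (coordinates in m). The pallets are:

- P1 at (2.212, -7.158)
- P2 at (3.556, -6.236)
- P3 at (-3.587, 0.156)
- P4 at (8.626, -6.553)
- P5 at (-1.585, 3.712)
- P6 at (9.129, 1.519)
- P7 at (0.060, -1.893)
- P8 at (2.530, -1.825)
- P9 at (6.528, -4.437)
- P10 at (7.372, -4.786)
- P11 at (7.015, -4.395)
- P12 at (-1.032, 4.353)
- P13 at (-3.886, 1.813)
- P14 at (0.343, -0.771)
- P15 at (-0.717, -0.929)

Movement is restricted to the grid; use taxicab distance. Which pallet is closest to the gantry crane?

P8

Distances from (2.091, 0.397):
P1: |0.121| + |-7.555| = 0.121 + 7.555 = 7.676 m
P2: |1.465| + |-6.633| = 1.465 + 6.633 = 8.098 m
P3: |-5.678| + |-0.241| = 5.678 + 0.241 = 5.919 m
P4: |6.535| + |-6.950| = 6.535 + 6.950 = 13.485 m
P5: |-3.676| + |3.315| = 3.676 + 3.315 = 6.991 m
P6: |7.038| + |1.122| = 7.038 + 1.122 = 8.160 m
P7: |-2.031| + |-2.290| = 2.031 + 2.290 = 4.321 m
P8: |0.439| + |-2.222| = 0.439 + 2.222 = 2.661 m
P9: |4.437| + |-4.834| = 4.437 + 4.834 = 9.271 m
P10: |5.281| + |-5.183| = 5.281 + 5.183 = 10.464 m
P11: |4.924| + |-4.792| = 4.924 + 4.792 = 9.716 m
P12: |-3.123| + |3.956| = 3.123 + 3.956 = 7.079 m
P13: |-5.977| + |1.416| = 5.977 + 1.416 = 7.393 m
P14: |-1.748| + |-1.168| = 1.748 + 1.168 = 2.916 m
P15: |-2.808| + |-1.326| = 2.808 + 1.326 = 4.134 m
Minimum: P8 at 2.661 m.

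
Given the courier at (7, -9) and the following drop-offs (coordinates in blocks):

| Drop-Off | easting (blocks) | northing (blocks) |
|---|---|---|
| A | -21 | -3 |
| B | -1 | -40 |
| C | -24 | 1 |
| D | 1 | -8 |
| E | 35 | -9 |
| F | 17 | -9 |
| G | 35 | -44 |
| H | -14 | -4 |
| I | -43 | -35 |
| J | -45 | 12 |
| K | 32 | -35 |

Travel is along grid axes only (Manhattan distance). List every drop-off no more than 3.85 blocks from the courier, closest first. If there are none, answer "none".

none

Distances from (7, -9):
A: 34 blocks
B: 39 blocks
C: 41 blocks
D: 7 blocks
E: 28 blocks
F: 10 blocks
G: 63 blocks
H: 26 blocks
I: 76 blocks
J: 73 blocks
K: 51 blocks
Threshold 3.85 blocks: none within range.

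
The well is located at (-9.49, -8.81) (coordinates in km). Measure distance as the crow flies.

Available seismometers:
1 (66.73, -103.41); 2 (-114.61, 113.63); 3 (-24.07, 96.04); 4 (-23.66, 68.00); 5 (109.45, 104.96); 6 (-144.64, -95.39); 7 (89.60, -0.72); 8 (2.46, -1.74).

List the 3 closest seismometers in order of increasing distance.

8, 4, 7

Distances from (-9.49, -8.81):
1: √((76.22)² + (-94.60)²) = √(5809.4884 + 8949.1600) = 121.49 km
2: √((-105.12)² + (122.44)²) = √(11050.2144 + 14991.5536) = 161.37 km
3: √((-14.58)² + (104.85)²) = √(212.5764 + 10993.5225) = 105.86 km
4: √((-14.17)² + (76.81)²) = √(200.7889 + 5899.7761) = 78.11 km
5: √((118.94)² + (113.77)²) = √(14146.7236 + 12943.6129) = 164.59 km
6: √((-135.15)² + (-86.58)²) = √(18265.5225 + 7496.0964) = 160.50 km
7: √((99.09)² + (8.09)²) = √(9818.8281 + 65.4481) = 99.42 km
8: √((11.95)² + (7.07)²) = √(142.8025 + 49.9849) = 13.88 km
Sorted: 8 (13.88 km) < 4 (78.11 km) < 7 (99.42 km) < 3 (105.86 km) < 1 (121.49 km) < …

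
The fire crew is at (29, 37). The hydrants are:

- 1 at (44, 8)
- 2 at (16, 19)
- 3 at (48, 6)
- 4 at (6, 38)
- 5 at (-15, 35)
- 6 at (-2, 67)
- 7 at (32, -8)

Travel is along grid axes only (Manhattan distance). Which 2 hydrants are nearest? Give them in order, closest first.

Distances from (29, 37):
1: 44
2: 31
3: 50
4: 24
5: 46
6: 61
7: 48
Sorted: 4 (24) < 2 (31) < 1 (44) < 5 (46) < …

4, 2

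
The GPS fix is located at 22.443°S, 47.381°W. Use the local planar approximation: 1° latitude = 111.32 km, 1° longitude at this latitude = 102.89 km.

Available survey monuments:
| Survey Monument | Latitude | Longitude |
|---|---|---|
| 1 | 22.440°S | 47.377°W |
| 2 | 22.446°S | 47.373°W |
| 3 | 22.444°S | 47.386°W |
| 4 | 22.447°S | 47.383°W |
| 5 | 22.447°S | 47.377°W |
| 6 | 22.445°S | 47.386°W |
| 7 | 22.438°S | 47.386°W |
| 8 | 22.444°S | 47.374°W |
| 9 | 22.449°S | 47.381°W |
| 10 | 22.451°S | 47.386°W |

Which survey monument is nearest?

Distances from 22.443°S, 47.381°W:
1: √((0.003·111.32)² + (0.004·102.89)²) = √(0.11153 + 0.16938) = 0.530 km
2: √((-0.003·111.32)² + (0.008·102.89)²) = √(0.11153 + 0.67753) = 0.888 km
3: √((-0.001·111.32)² + (-0.005·102.89)²) = √(0.01239 + 0.26466) = 0.526 km
4: √((-0.004·111.32)² + (-0.002·102.89)²) = √(0.19827 + 0.04235) = 0.491 km
5: √((-0.004·111.32)² + (0.004·102.89)²) = √(0.19827 + 0.16938) = 0.606 km
6: √((-0.002·111.32)² + (-0.005·102.89)²) = √(0.04957 + 0.26466) = 0.561 km
7: √((0.005·111.32)² + (-0.005·102.89)²) = √(0.30980 + 0.26466) = 0.758 km
8: √((-0.001·111.32)² + (0.007·102.89)²) = √(0.01239 + 0.51873) = 0.729 km
9: √((-0.006·111.32)² + (0.000·102.89)²) = √(0.44612 + 0.00000) = 0.668 km
10: √((-0.008·111.32)² + (-0.005·102.89)²) = √(0.79310 + 0.26466) = 1.028 km
Minimum: 4 at 0.491 km.

4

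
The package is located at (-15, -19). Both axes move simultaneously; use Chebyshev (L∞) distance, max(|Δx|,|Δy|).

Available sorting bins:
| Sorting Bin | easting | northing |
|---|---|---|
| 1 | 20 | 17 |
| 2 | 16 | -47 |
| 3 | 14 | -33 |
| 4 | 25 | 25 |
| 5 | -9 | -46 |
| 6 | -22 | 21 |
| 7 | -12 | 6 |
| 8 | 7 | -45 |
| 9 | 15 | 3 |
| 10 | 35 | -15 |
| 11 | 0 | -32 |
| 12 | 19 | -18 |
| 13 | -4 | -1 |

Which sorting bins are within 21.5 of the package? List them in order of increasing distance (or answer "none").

Distances from (-15, -19):
1: max(|35|, |36|) = 36
2: max(|31|, |-28|) = 31
3: max(|29|, |-14|) = 29
4: max(|40|, |44|) = 44
5: max(|6|, |-27|) = 27
6: max(|-7|, |40|) = 40
7: max(|3|, |25|) = 25
8: max(|22|, |-26|) = 26
9: max(|30|, |22|) = 30
10: max(|50|, |4|) = 50
11: max(|15|, |-13|) = 15
12: max(|34|, |1|) = 34
13: max(|11|, |18|) = 18
Threshold 21.5: 11 (15), 13 (18) are within range.

11, 13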